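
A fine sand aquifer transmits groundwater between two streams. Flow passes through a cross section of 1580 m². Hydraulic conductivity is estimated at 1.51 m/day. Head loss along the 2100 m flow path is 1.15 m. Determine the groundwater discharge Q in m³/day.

1.31

Hydraulic gradient i = Δh / L = 1.15 / 2100 = 0.0005476.
Darcy's law: Q = K · A · i = 1.510 × 1580 × 0.0005476 = 1.307 m³/day.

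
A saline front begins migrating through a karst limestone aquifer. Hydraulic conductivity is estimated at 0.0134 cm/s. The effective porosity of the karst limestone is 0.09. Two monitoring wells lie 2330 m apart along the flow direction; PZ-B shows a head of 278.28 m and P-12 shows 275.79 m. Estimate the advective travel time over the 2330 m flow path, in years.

46.4

Convert K: 0.0134 cm/s × 864 = 11.58 m/day.
Hydraulic gradient i = (278.28 − 275.79) / 2330 = 2.49 / 2330 = 0.001069.
Darcy flux q = K · i = 11.58 × 0.001069 = 0.01237 m/day.
Seepage velocity v = q / n_e = 0.01237 / 0.09 = 0.1375 m/day.
Travel time t = L / v = 2330 / 0.1375 = 16949 days = 46.40 years.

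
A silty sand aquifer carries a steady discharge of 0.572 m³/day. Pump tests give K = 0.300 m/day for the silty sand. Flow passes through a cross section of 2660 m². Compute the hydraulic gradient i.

From Q = K·A·i, i = Q / (K·A) = 0.572 / (0.3000 × 2660) = 0.0007168.

0.000717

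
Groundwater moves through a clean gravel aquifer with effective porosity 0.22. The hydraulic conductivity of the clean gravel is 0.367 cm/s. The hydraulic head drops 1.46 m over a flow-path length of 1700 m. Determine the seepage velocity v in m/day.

1.24

Convert K: 0.367 cm/s × 864 = 317.1 m/day.
Hydraulic gradient i = Δh / L = 1.46 / 1700 = 0.0008588.
Darcy flux q = K · i = 317.1 × 0.0008588 = 0.2723 m/day.
Seepage velocity v = q / n_e = 0.2723 / 0.22 = 1.238 m/day.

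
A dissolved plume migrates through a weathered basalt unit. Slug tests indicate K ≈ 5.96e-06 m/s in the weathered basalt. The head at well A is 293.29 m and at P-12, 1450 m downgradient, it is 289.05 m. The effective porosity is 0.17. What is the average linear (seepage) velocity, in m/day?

Convert K: 5.96e-06 m/s × 86400 = 0.5149 m/day.
Hydraulic gradient i = (293.29 − 289.05) / 1450 = 4.24 / 1450 = 0.002924.
Darcy flux q = K · i = 0.5149 × 0.002924 = 0.001506 m/day.
Seepage velocity v = q / n_e = 0.001506 / 0.17 = 0.008857 m/day.

0.00886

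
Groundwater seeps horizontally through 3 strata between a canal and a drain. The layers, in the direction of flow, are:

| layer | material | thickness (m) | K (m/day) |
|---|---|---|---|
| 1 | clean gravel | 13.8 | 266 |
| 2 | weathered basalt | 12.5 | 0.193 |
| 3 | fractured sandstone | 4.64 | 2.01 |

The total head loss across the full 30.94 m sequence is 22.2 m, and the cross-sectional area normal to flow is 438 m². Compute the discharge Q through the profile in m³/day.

Flow is perpendicular to layering, so the layers act in series and the equivalent K is the thickness-weighted harmonic mean.
Total thickness L = 13.8 + 12.5 + 4.64 = 30.94 m.
Σ(b_i/K_i) = 13.8/266 + 12.5/0.193 + 4.64/2.01 = 67.13 d.
K_eq = L / Σ(b_i/K_i) = 30.94 / 67.13 = 0.4609 m/day.
Q = K_eq · A · (Δh/L) = 0.4609 × 438 × (22.2/30.94) = 144.9 m³/day.

145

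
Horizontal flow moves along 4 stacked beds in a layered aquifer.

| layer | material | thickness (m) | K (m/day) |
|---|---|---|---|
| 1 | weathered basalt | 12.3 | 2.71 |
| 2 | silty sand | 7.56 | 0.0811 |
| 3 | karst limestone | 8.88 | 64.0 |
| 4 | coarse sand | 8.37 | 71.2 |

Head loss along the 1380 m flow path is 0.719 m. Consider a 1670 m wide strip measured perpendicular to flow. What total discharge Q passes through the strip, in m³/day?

1040

Flow is parallel to layering, so each bed carries its own Darcy discharge and the transmissivities add.
Σ(K_i·b_i) = 2.71×12.3 + 0.0811×7.56 + 64.0×8.88 + 71.2×8.37 = 1198 m²/day.
Hydraulic gradient i = Δh / L = 0.719 / 1380 = 0.0005210.
Q = Σ(K_i·b_i) · W · i = 1198 × 1670 × 0.0005210 = 1043 m³/day.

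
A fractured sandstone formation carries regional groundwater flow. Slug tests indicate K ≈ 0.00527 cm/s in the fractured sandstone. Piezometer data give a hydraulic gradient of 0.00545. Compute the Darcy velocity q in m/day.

0.0248

Convert K: 0.00527 cm/s × 864 = 4.553 m/day.
Hydraulic gradient i = 0.00545.
Specific discharge q = K · i = 4.553 × 0.005450 = 0.02482 m/day.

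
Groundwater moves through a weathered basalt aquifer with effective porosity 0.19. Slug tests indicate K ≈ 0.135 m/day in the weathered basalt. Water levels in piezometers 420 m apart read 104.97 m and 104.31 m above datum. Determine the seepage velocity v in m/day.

Hydraulic gradient i = (104.97 − 104.31) / 420 = 0.66 / 420 = 0.001571.
Darcy flux q = K · i = 0.1350 × 0.001571 = 0.0002121 m/day.
Seepage velocity v = q / n_e = 0.0002121 / 0.19 = 0.001117 m/day.

0.00112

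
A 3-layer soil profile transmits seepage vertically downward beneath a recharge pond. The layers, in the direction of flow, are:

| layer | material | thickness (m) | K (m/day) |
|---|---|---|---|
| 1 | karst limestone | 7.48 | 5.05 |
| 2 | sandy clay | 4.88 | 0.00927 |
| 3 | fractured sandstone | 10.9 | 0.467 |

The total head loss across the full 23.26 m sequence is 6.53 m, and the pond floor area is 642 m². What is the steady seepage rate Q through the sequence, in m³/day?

Flow is perpendicular to layering, so the layers act in series and the equivalent K is the thickness-weighted harmonic mean.
Total thickness L = 7.48 + 4.88 + 10.9 = 23.26 m.
Σ(b_i/K_i) = 7.48/5.05 + 4.88/0.00927 + 10.9/0.467 = 551.3 d.
K_eq = L / Σ(b_i/K_i) = 23.26 / 551.3 = 0.04219 m/day.
Q = K_eq · A · (Δh/L) = 0.04219 × 642 × (6.53/23.26) = 7.605 m³/day.

7.60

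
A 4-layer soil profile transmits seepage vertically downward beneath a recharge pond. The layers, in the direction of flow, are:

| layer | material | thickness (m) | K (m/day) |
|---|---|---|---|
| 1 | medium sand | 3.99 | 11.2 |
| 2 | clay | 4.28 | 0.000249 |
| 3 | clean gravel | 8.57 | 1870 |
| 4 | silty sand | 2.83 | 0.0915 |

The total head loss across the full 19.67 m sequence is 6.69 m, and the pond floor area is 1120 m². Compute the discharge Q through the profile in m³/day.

0.435

Flow is perpendicular to layering, so the layers act in series and the equivalent K is the thickness-weighted harmonic mean.
Total thickness L = 3.99 + 4.28 + 8.57 + 2.83 = 19.67 m.
Σ(b_i/K_i) = 3.99/11.2 + 4.28/0.000249 + 8.57/1870 + 2.83/0.0915 = 17220 d.
K_eq = L / Σ(b_i/K_i) = 19.67 / 17220 = 0.001142 m/day.
Q = K_eq · A · (Δh/L) = 0.001142 × 1120 × (6.69/19.67) = 0.4351 m³/day.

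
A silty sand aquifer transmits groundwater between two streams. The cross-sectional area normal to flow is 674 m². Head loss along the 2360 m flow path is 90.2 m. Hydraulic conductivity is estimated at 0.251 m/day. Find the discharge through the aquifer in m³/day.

6.47

Hydraulic gradient i = Δh / L = 90.2 / 2360 = 0.03822.
Darcy's law: Q = K · A · i = 0.2510 × 674.0 × 0.03822 = 6.466 m³/day.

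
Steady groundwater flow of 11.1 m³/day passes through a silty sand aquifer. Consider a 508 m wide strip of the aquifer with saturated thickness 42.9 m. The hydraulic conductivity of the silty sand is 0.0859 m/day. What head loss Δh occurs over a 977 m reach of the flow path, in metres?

Cross-sectional area A = 508 × 42.9 = 21793 m².
From Q = K·A·i, i = Q / (K·A) = 11.1 / (0.08590 × 21793) = 0.005929.
Head loss Δh = i · L = 0.005929 × 977 = 5.793 m.

5.79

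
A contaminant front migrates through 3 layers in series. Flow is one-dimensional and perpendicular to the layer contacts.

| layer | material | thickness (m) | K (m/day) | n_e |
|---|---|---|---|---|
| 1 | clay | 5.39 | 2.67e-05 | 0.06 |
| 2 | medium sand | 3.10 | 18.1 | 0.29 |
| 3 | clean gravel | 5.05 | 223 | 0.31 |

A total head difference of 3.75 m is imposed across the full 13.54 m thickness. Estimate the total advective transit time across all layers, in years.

With flow normal to the layers, continuity requires the same specific discharge q through every layer.
Σ(b_i/K_i) = 5.39/2.67e-05 + 3.10/18.1 + 5.05/223 = 2.019e+05 d.
q = Δh / Σ(b_i/K_i) = 3.75 / 2.019e+05 = 1.858e-05 m/day.
In each layer the seepage velocity is v_i = q/n_i, so the layer transit time is t_i = b_i·n_i / q:
  layer 1 (clay): t_1 = 5.39 × 0.06 / 1.858e-05 = 17410 d
  layer 2 (medium sand): t_2 = 3.10 × 0.29 / 1.858e-05 = 48396 d
  layer 3 (clean gravel): t_3 = 5.05 × 0.31 / 1.858e-05 = 84275 d
Total t = Σ t_i = 1.501e+05 days = 410.9 years.

411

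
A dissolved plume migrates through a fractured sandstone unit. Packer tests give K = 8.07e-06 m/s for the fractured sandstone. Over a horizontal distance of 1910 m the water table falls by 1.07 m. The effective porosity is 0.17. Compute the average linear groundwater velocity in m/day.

Convert K: 8.07e-06 m/s × 86400 = 0.6972 m/day.
Hydraulic gradient i = Δh / L = 1.07 / 1910 = 0.0005602.
Darcy flux q = K · i = 0.6972 × 0.0005602 = 0.0003906 m/day.
Seepage velocity v = q / n_e = 0.0003906 / 0.17 = 0.002298 m/day.

0.00230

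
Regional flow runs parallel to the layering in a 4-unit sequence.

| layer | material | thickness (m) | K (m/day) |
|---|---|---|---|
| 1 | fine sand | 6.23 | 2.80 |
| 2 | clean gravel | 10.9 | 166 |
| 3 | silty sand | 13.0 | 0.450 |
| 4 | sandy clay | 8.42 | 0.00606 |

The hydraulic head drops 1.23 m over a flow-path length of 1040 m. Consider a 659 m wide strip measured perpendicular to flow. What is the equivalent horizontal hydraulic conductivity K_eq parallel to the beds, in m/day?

Flow is parallel to layering, so each bed carries its own Darcy discharge and the transmissivities add.
Σ(K_i·b_i) = 2.80×6.23 + 166×10.9 + 0.450×13.0 + 0.00606×8.42 = 1833 m²/day.
Total thickness b = 38.55 m, so K_eq = Σ(K_i·b_i)/b = 47.54 m/day.

47.5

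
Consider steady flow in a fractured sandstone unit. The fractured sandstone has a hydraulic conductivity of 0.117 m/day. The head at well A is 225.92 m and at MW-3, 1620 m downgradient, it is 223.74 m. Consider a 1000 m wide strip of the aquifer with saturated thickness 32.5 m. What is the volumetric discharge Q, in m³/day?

5.12

Cross-sectional area A = 1000 × 32.5 = 32500 m².
Hydraulic gradient i = (225.92 − 223.74) / 1620 = 2.18 / 1620 = 0.001346.
Darcy's law: Q = K · A · i = 0.1170 × 32500 × 0.001346 = 5.117 m³/day.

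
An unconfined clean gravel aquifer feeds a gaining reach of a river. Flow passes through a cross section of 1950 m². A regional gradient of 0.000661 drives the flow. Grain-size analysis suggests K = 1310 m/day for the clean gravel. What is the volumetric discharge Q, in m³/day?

1690

Hydraulic gradient i = 0.000661.
Darcy's law: Q = K · A · i = 1310 × 1950 × 0.0006610 = 1689 m³/day.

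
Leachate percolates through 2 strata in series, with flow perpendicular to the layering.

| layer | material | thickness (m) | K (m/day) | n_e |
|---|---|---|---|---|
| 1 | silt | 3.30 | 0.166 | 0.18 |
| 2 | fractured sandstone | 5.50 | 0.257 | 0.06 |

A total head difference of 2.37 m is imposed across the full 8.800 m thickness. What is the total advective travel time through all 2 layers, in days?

16.1

With flow normal to the layers, continuity requires the same specific discharge q through every layer.
Σ(b_i/K_i) = 3.30/0.166 + 5.50/0.257 = 41.28 d.
q = Δh / Σ(b_i/K_i) = 2.37 / 41.28 = 0.05741 m/day.
In each layer the seepage velocity is v_i = q/n_i, so the layer transit time is t_i = b_i·n_i / q:
  layer 1 (silt): t_1 = 3.30 × 0.18 / 0.05741 = 10.35 d
  layer 2 (fractured sandstone): t_2 = 5.50 × 0.06 / 0.05741 = 5.748 d
Total t = Σ t_i = 16.09 days.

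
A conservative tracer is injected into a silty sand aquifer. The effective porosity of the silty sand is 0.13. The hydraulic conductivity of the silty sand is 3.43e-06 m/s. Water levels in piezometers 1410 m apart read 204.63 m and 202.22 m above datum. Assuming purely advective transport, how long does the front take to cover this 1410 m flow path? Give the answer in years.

991

Convert K: 3.43e-06 m/s × 86400 = 0.2964 m/day.
Hydraulic gradient i = (204.63 − 202.22) / 1410 = 2.41 / 1410 = 0.001709.
Darcy flux q = K · i = 0.2964 × 0.001709 = 0.0005065 m/day.
Seepage velocity v = q / n_e = 0.0005065 / 0.13 = 0.003896 m/day.
Travel time t = L / v = 1410 / 0.003896 = 3.619e+05 days = 990.8 years.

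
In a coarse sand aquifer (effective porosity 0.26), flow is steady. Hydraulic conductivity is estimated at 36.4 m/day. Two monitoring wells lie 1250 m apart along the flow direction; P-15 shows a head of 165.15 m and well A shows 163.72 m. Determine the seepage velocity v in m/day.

Hydraulic gradient i = (165.15 − 163.72) / 1250 = 1.43 / 1250 = 0.001144.
Darcy flux q = K · i = 36.40 × 0.001144 = 0.04164 m/day.
Seepage velocity v = q / n_e = 0.04164 / 0.26 = 0.1602 m/day.

0.160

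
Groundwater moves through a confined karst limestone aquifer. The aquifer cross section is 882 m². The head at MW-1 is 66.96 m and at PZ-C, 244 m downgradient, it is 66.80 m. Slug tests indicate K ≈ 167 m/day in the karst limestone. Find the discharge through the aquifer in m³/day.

96.6

Hydraulic gradient i = (66.96 − 66.80) / 244 = 0.16 / 244 = 0.0006557.
Darcy's law: Q = K · A · i = 167.0 × 882.0 × 0.0006557 = 96.59 m³/day.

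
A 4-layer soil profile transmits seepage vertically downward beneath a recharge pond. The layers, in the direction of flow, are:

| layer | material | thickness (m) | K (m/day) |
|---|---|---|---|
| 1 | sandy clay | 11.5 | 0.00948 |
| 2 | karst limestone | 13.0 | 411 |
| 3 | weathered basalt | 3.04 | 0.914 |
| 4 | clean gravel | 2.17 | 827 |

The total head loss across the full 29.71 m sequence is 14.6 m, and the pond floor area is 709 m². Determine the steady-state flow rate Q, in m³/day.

8.51

Flow is perpendicular to layering, so the layers act in series and the equivalent K is the thickness-weighted harmonic mean.
Total thickness L = 11.5 + 13.0 + 3.04 + 2.17 = 29.71 m.
Σ(b_i/K_i) = 11.5/0.00948 + 13.0/411 + 3.04/0.914 + 2.17/827 = 1216 d.
K_eq = L / Σ(b_i/K_i) = 29.71 / 1216 = 0.02442 m/day.
Q = K_eq · A · (Δh/L) = 0.02442 × 709 × (14.6/29.71) = 8.510 m³/day.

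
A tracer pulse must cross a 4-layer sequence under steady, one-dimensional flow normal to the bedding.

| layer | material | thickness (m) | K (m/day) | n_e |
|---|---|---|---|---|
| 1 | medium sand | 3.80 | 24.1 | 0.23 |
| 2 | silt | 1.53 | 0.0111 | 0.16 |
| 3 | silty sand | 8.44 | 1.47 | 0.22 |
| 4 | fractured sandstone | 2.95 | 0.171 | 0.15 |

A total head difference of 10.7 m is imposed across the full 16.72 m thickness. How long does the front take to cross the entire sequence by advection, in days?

With flow normal to the layers, continuity requires the same specific discharge q through every layer.
Σ(b_i/K_i) = 3.80/24.1 + 1.53/0.0111 + 8.44/1.47 + 2.95/0.171 = 161.0 d.
q = Δh / Σ(b_i/K_i) = 10.7 / 161.0 = 0.06646 m/day.
In each layer the seepage velocity is v_i = q/n_i, so the layer transit time is t_i = b_i·n_i / q:
  layer 1 (medium sand): t_1 = 3.80 × 0.23 / 0.06646 = 13.15 d
  layer 2 (silt): t_2 = 1.53 × 0.16 / 0.06646 = 3.683 d
  layer 3 (silty sand): t_3 = 8.44 × 0.22 / 0.06646 = 27.94 d
  layer 4 (fractured sandstone): t_4 = 2.95 × 0.15 / 0.06646 = 6.658 d
Total t = Σ t_i = 51.43 days.

51.4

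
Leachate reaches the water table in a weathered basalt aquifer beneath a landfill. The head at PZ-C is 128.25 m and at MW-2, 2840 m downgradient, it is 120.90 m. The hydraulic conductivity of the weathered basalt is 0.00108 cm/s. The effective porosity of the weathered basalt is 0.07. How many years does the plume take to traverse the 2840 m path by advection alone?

Convert K: 0.00108 cm/s × 864 = 0.9331 m/day.
Hydraulic gradient i = (128.25 − 120.90) / 2840 = 7.35 / 2840 = 0.002588.
Darcy flux q = K · i = 0.9331 × 0.002588 = 0.002415 m/day.
Seepage velocity v = q / n_e = 0.002415 / 0.07 = 0.03450 m/day.
Travel time t = L / v = 2840 / 0.03450 = 82321 days = 225.4 years.

225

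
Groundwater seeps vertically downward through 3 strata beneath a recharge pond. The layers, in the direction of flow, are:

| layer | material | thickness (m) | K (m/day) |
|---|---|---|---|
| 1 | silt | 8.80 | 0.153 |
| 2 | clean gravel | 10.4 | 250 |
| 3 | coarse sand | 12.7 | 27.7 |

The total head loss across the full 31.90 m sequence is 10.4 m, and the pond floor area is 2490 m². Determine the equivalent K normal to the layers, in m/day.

Flow is perpendicular to layering, so the layers act in series and the equivalent K is the thickness-weighted harmonic mean.
Total thickness L = 8.80 + 10.4 + 12.7 = 31.90 m.
Σ(b_i/K_i) = 8.80/0.153 + 10.4/250 + 12.7/27.7 = 58.02 d.
K_eq = L / Σ(b_i/K_i) = 31.90 / 58.02 = 0.5498 m/day.

0.550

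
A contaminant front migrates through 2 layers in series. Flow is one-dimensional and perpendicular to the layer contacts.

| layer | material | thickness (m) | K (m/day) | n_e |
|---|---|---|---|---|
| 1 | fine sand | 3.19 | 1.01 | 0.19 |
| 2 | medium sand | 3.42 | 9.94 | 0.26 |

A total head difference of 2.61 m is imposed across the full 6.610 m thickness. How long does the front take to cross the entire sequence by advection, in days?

With flow normal to the layers, continuity requires the same specific discharge q through every layer.
Σ(b_i/K_i) = 3.19/1.01 + 3.42/9.94 = 3.502 d.
q = Δh / Σ(b_i/K_i) = 2.61 / 3.502 = 0.7452 m/day.
In each layer the seepage velocity is v_i = q/n_i, so the layer transit time is t_i = b_i·n_i / q:
  layer 1 (fine sand): t_1 = 3.19 × 0.19 / 0.7452 = 0.8134 d
  layer 2 (medium sand): t_2 = 3.42 × 0.26 / 0.7452 = 1.193 d
Total t = Σ t_i = 2.007 days.

2.01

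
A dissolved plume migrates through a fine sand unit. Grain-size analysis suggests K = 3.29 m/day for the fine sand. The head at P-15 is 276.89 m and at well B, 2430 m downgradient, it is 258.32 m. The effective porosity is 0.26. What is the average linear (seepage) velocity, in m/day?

0.0967

Hydraulic gradient i = (276.89 − 258.32) / 2430 = 18.57 / 2430 = 0.007642.
Darcy flux q = K · i = 3.290 × 0.007642 = 0.02514 m/day.
Seepage velocity v = q / n_e = 0.02514 / 0.26 = 0.09670 m/day.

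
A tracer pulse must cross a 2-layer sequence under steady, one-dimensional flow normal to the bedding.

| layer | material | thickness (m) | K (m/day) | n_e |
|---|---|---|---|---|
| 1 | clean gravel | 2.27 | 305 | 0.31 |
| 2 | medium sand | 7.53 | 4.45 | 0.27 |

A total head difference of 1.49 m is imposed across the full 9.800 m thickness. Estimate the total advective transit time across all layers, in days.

3.12

With flow normal to the layers, continuity requires the same specific discharge q through every layer.
Σ(b_i/K_i) = 2.27/305 + 7.53/4.45 = 1.700 d.
q = Δh / Σ(b_i/K_i) = 1.49 / 1.700 = 0.8767 m/day.
In each layer the seepage velocity is v_i = q/n_i, so the layer transit time is t_i = b_i·n_i / q:
  layer 1 (clean gravel): t_1 = 2.27 × 0.31 / 0.8767 = 0.8027 d
  layer 2 (medium sand): t_2 = 7.53 × 0.27 / 0.8767 = 2.319 d
Total t = Σ t_i = 3.122 days.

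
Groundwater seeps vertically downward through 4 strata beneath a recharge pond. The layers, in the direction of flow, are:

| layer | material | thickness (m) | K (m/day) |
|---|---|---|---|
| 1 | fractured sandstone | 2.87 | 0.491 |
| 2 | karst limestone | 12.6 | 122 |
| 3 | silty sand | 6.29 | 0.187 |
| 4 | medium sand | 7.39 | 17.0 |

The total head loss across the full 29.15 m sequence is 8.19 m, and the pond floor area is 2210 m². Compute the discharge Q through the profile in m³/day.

Flow is perpendicular to layering, so the layers act in series and the equivalent K is the thickness-weighted harmonic mean.
Total thickness L = 2.87 + 12.6 + 6.29 + 7.39 = 29.15 m.
Σ(b_i/K_i) = 2.87/0.491 + 12.6/122 + 6.29/0.187 + 7.39/17.0 = 40.02 d.
K_eq = L / Σ(b_i/K_i) = 29.15 / 40.02 = 0.7284 m/day.
Q = K_eq · A · (Δh/L) = 0.7284 × 2210 × (8.19/29.15) = 452.3 m³/day.

452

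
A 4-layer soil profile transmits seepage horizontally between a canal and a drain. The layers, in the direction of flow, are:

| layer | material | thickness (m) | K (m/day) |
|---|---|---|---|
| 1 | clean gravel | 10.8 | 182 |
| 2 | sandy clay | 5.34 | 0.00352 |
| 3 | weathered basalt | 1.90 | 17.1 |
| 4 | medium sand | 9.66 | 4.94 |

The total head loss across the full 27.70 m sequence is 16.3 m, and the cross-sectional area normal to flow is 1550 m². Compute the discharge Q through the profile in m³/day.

Flow is perpendicular to layering, so the layers act in series and the equivalent K is the thickness-weighted harmonic mean.
Total thickness L = 10.8 + 5.34 + 1.90 + 9.66 = 27.70 m.
Σ(b_i/K_i) = 10.8/182 + 5.34/0.00352 + 1.90/17.1 + 9.66/4.94 = 1519 d.
K_eq = L / Σ(b_i/K_i) = 27.70 / 1519 = 0.01823 m/day.
Q = K_eq · A · (Δh/L) = 0.01823 × 1550 × (16.3/27.70) = 16.63 m³/day.

16.6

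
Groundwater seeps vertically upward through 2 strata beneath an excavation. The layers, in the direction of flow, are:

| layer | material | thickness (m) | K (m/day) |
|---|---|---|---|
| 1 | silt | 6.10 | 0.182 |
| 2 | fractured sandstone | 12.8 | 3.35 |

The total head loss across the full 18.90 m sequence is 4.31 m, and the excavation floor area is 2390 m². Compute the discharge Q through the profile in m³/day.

Flow is perpendicular to layering, so the layers act in series and the equivalent K is the thickness-weighted harmonic mean.
Total thickness L = 6.10 + 12.8 = 18.90 m.
Σ(b_i/K_i) = 6.10/0.182 + 12.8/3.35 = 37.34 d.
K_eq = L / Σ(b_i/K_i) = 18.90 / 37.34 = 0.5062 m/day.
Q = K_eq · A · (Δh/L) = 0.5062 × 2390 × (4.31/18.90) = 275.9 m³/day.

276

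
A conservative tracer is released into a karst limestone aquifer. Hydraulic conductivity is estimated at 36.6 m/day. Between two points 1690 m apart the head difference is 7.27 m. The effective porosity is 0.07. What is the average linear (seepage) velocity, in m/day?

2.25

Hydraulic gradient i = Δh / L = 7.27 / 1690 = 0.004302.
Darcy flux q = K · i = 36.60 × 0.004302 = 0.1574 m/day.
Seepage velocity v = q / n_e = 0.1574 / 0.07 = 2.249 m/day.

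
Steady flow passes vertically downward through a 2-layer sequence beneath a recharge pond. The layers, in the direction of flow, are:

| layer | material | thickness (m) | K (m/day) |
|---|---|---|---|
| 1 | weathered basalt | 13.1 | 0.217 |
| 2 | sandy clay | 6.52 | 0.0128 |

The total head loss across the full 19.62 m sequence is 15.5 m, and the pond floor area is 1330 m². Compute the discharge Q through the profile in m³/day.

Flow is perpendicular to layering, so the layers act in series and the equivalent K is the thickness-weighted harmonic mean.
Total thickness L = 13.1 + 6.52 = 19.62 m.
Σ(b_i/K_i) = 13.1/0.217 + 6.52/0.0128 = 569.7 d.
K_eq = L / Σ(b_i/K_i) = 19.62 / 569.7 = 0.03444 m/day.
Q = K_eq · A · (Δh/L) = 0.03444 × 1330 × (15.5/19.62) = 36.18 m³/day.

36.2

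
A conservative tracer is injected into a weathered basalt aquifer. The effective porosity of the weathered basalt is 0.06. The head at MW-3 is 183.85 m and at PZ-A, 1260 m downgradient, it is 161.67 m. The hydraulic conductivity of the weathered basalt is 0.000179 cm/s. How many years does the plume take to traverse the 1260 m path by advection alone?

76.0

Convert K: 0.000179 cm/s × 864 = 0.1547 m/day.
Hydraulic gradient i = (183.85 − 161.67) / 1260 = 22.18 / 1260 = 0.01760.
Darcy flux q = K · i = 0.1547 × 0.01760 = 0.002722 m/day.
Seepage velocity v = q / n_e = 0.002722 / 0.06 = 0.04537 m/day.
Travel time t = L / v = 1260 / 0.04537 = 27769 days = 76.03 years.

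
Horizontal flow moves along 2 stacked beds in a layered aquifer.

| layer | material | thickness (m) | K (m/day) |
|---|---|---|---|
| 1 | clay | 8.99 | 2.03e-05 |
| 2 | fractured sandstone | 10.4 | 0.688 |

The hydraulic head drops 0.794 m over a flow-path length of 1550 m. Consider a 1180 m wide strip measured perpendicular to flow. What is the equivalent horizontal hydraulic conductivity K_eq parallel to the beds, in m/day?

Flow is parallel to layering, so each bed carries its own Darcy discharge and the transmissivities add.
Σ(K_i·b_i) = 2.03e-05×8.99 + 0.688×10.4 = 7.155 m²/day.
Total thickness b = 19.39 m, so K_eq = Σ(K_i·b_i)/b = 0.3690 m/day.

0.369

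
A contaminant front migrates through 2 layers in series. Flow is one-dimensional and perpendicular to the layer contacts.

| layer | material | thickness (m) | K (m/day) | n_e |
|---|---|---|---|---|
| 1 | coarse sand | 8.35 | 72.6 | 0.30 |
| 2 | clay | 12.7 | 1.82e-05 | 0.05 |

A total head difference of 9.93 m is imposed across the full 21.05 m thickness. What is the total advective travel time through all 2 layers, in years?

With flow normal to the layers, continuity requires the same specific discharge q through every layer.
Σ(b_i/K_i) = 8.35/72.6 + 12.7/1.82e-05 = 6.978e+05 d.
q = Δh / Σ(b_i/K_i) = 9.93 / 6.978e+05 = 1.423e-05 m/day.
In each layer the seepage velocity is v_i = q/n_i, so the layer transit time is t_i = b_i·n_i / q:
  layer 1 (coarse sand): t_1 = 8.35 × 0.30 / 1.423e-05 = 1.760e+05 d
  layer 2 (clay): t_2 = 12.7 × 0.05 / 1.423e-05 = 44623 d
Total t = Σ t_i = 2.207e+05 days = 604.1 years.

604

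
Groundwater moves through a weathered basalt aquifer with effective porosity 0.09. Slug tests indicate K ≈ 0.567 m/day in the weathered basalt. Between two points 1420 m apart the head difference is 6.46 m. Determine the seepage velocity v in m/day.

Hydraulic gradient i = Δh / L = 6.46 / 1420 = 0.004549.
Darcy flux q = K · i = 0.5670 × 0.004549 = 0.002579 m/day.
Seepage velocity v = q / n_e = 0.002579 / 0.09 = 0.02866 m/day.

0.0287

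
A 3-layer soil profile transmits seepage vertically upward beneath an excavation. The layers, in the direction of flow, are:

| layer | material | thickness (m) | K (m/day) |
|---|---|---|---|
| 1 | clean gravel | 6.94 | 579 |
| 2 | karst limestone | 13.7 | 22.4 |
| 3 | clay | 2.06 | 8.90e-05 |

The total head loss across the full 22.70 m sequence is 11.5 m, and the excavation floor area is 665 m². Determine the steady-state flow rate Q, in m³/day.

0.330

Flow is perpendicular to layering, so the layers act in series and the equivalent K is the thickness-weighted harmonic mean.
Total thickness L = 6.94 + 13.7 + 2.06 = 22.70 m.
Σ(b_i/K_i) = 6.94/579 + 13.7/22.4 + 2.06/8.90e-05 = 23147 d.
K_eq = L / Σ(b_i/K_i) = 22.70 / 23147 = 0.0009807 m/day.
Q = K_eq · A · (Δh/L) = 0.0009807 × 665 × (11.5/22.70) = 0.3304 m³/day.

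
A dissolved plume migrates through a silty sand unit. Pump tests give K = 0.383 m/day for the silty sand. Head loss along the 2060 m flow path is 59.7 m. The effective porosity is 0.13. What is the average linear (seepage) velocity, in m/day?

Hydraulic gradient i = Δh / L = 59.7 / 2060 = 0.02898.
Darcy flux q = K · i = 0.3830 × 0.02898 = 0.01110 m/day.
Seepage velocity v = q / n_e = 0.01110 / 0.13 = 0.08538 m/day.

0.0854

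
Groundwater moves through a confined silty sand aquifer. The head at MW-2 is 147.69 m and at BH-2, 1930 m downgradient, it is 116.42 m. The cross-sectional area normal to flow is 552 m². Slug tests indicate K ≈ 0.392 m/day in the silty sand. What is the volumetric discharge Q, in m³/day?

3.51

Hydraulic gradient i = (147.69 − 116.42) / 1930 = 31.27 / 1930 = 0.01620.
Darcy's law: Q = K · A · i = 0.3920 × 552.0 × 0.01620 = 3.506 m³/day.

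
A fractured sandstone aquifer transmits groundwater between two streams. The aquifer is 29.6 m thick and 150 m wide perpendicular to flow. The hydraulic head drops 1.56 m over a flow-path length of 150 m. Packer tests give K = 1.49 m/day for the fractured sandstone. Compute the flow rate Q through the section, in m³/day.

Cross-sectional area A = 150 × 29.6 = 4440 m².
Hydraulic gradient i = Δh / L = 1.56 / 150 = 0.01040.
Darcy's law: Q = K · A · i = 1.490 × 4440 × 0.01040 = 68.80 m³/day.

68.8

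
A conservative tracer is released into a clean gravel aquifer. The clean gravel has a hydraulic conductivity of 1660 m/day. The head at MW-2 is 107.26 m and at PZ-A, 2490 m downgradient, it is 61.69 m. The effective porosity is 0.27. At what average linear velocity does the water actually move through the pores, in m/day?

Hydraulic gradient i = (107.26 − 61.69) / 2490 = 45.57 / 2490 = 0.01830.
Darcy flux q = K · i = 1660 × 0.01830 = 30.38 m/day.
Seepage velocity v = q / n_e = 30.38 / 0.27 = 112.5 m/day.

113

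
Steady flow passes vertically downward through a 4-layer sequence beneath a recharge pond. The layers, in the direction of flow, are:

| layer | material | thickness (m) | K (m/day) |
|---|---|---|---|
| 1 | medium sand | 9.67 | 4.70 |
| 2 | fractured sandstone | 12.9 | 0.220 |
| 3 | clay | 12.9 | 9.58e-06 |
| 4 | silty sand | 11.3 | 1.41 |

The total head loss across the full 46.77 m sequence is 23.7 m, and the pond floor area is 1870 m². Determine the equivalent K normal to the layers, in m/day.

3.47e-05

Flow is perpendicular to layering, so the layers act in series and the equivalent K is the thickness-weighted harmonic mean.
Total thickness L = 9.67 + 12.9 + 12.9 + 11.3 = 46.77 m.
Σ(b_i/K_i) = 9.67/4.70 + 12.9/0.220 + 12.9/9.58e-06 + 11.3/1.41 = 1.347e+06 d.
K_eq = L / Σ(b_i/K_i) = 46.77 / 1.347e+06 = 3.473e-05 m/day.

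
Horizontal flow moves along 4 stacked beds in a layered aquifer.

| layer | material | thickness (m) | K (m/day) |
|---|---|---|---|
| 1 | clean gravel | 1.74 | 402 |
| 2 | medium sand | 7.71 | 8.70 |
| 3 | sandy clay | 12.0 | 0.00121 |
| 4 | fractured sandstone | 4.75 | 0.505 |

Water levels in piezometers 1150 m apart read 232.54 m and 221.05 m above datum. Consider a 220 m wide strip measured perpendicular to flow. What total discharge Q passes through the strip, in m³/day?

Flow is parallel to layering, so each bed carries its own Darcy discharge and the transmissivities add.
Σ(K_i·b_i) = 402×1.74 + 8.70×7.71 + 0.00121×12.0 + 0.505×4.75 = 769.0 m²/day.
Hydraulic gradient i = (232.54 − 221.05) / 1150 = 11.49 / 1150 = 0.009991.
Q = Σ(K_i·b_i) · W · i = 769.0 × 220 × 0.009991 = 1690 m³/day.

1690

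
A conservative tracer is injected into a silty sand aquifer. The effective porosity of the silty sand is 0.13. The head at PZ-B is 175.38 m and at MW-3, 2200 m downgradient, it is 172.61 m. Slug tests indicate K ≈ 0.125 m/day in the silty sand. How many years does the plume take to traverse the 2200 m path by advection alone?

Hydraulic gradient i = (175.38 − 172.61) / 2200 = 2.77 / 2200 = 0.001259.
Darcy flux q = K · i = 0.1250 × 0.001259 = 0.0001574 m/day.
Seepage velocity v = q / n_e = 0.0001574 / 0.13 = 0.001211 m/day.
Travel time t = L / v = 2200 / 0.001211 = 1.817e+06 days = 4975 years.

4980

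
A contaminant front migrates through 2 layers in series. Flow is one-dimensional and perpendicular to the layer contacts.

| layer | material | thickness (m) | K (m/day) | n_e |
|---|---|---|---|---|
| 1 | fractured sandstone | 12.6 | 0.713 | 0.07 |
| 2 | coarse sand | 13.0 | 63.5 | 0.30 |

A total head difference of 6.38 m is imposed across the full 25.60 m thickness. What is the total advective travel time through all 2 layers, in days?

13.4

With flow normal to the layers, continuity requires the same specific discharge q through every layer.
Σ(b_i/K_i) = 12.6/0.713 + 13.0/63.5 = 17.88 d.
q = Δh / Σ(b_i/K_i) = 6.38 / 17.88 = 0.3569 m/day.
In each layer the seepage velocity is v_i = q/n_i, so the layer transit time is t_i = b_i·n_i / q:
  layer 1 (fractured sandstone): t_1 = 12.6 × 0.07 / 0.3569 = 2.471 d
  layer 2 (coarse sand): t_2 = 13.0 × 0.30 / 0.3569 = 10.93 d
Total t = Σ t_i = 13.40 days.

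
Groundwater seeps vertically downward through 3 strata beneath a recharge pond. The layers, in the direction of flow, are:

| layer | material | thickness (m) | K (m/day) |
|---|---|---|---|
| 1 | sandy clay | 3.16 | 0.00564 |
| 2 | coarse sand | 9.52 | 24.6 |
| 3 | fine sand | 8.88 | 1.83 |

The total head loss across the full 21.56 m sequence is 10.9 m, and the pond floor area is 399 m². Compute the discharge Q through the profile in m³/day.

Flow is perpendicular to layering, so the layers act in series and the equivalent K is the thickness-weighted harmonic mean.
Total thickness L = 3.16 + 9.52 + 8.88 = 21.56 m.
Σ(b_i/K_i) = 3.16/0.00564 + 9.52/24.6 + 8.88/1.83 = 565.5 d.
K_eq = L / Σ(b_i/K_i) = 21.56 / 565.5 = 0.03812 m/day.
Q = K_eq · A · (Δh/L) = 0.03812 × 399 × (10.9/21.56) = 7.690 m³/day.

7.69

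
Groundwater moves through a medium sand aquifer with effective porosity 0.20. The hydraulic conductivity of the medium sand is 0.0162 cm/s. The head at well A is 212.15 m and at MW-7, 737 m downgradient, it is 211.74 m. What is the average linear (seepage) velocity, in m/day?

Convert K: 0.0162 cm/s × 864 = 14.00 m/day.
Hydraulic gradient i = (212.15 − 211.74) / 737 = 0.41 / 737 = 0.0005563.
Darcy flux q = K · i = 14.00 × 0.0005563 = 0.007787 m/day.
Seepage velocity v = q / n_e = 0.007787 / 0.20 = 0.03893 m/day.

0.0389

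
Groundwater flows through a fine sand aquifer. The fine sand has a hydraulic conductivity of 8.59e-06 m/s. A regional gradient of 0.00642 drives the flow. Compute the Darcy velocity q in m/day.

0.00476

Convert K: 8.59e-06 m/s × 86400 = 0.7422 m/day.
Hydraulic gradient i = 0.00642.
Specific discharge q = K · i = 0.7422 × 0.006420 = 0.004765 m/day.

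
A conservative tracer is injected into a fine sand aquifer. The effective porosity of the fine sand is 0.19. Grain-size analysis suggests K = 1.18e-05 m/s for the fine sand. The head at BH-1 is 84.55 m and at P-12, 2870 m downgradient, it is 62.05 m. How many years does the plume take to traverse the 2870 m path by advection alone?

187

Convert K: 1.18e-05 m/s × 86400 = 1.020 m/day.
Hydraulic gradient i = (84.55 − 62.05) / 2870 = 22.5 / 2870 = 0.007840.
Darcy flux q = K · i = 1.020 × 0.007840 = 0.007993 m/day.
Seepage velocity v = q / n_e = 0.007993 / 0.19 = 0.04207 m/day.
Travel time t = L / v = 2870 / 0.04207 = 68224 days = 186.8 years.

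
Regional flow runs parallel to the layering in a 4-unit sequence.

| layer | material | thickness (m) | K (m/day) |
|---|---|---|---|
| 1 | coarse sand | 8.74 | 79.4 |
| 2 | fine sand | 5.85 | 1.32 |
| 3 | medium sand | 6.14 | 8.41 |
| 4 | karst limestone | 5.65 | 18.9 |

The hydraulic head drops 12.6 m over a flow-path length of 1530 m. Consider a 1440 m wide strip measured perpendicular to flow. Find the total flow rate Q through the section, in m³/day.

10200

Flow is parallel to layering, so each bed carries its own Darcy discharge and the transmissivities add.
Σ(K_i·b_i) = 79.4×8.74 + 1.32×5.85 + 8.41×6.14 + 18.9×5.65 = 860.1 m²/day.
Hydraulic gradient i = Δh / L = 12.6 / 1530 = 0.008235.
Q = Σ(K_i·b_i) · W · i = 860.1 × 1440 × 0.008235 = 10200 m³/day.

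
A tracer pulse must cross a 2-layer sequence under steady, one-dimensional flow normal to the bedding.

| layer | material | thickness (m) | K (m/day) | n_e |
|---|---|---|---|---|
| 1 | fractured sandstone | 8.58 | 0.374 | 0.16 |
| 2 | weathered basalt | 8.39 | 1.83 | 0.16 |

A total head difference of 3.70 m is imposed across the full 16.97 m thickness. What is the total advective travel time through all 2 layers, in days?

20.2

With flow normal to the layers, continuity requires the same specific discharge q through every layer.
Σ(b_i/K_i) = 8.58/0.374 + 8.39/1.83 = 27.53 d.
q = Δh / Σ(b_i/K_i) = 3.70 / 27.53 = 0.1344 m/day.
In each layer the seepage velocity is v_i = q/n_i, so the layer transit time is t_i = b_i·n_i / q:
  layer 1 (fractured sandstone): t_1 = 8.58 × 0.16 / 0.1344 = 10.21 d
  layer 2 (weathered basalt): t_2 = 8.39 × 0.16 / 0.1344 = 9.987 d
Total t = Σ t_i = 20.20 days.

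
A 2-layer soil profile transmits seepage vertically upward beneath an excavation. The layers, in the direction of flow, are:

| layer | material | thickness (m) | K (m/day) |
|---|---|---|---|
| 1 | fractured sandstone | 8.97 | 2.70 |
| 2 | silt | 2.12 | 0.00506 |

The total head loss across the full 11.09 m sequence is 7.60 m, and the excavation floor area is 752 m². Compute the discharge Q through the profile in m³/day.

Flow is perpendicular to layering, so the layers act in series and the equivalent K is the thickness-weighted harmonic mean.
Total thickness L = 8.97 + 2.12 = 11.09 m.
Σ(b_i/K_i) = 8.97/2.70 + 2.12/0.00506 = 422.3 d.
K_eq = L / Σ(b_i/K_i) = 11.09 / 422.3 = 0.02626 m/day.
Q = K_eq · A · (Δh/L) = 0.02626 × 752 × (7.60/11.09) = 13.53 m³/day.

13.5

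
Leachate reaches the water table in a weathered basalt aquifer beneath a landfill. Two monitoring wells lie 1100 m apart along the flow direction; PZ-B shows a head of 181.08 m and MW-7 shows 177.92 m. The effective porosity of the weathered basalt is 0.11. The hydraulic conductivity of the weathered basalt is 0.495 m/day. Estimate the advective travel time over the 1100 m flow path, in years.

233

Hydraulic gradient i = (181.08 − 177.92) / 1100 = 3.16 / 1100 = 0.002873.
Darcy flux q = K · i = 0.4950 × 0.002873 = 0.001422 m/day.
Seepage velocity v = q / n_e = 0.001422 / 0.11 = 0.01293 m/day.
Travel time t = L / v = 1100 / 0.01293 = 85091 days = 233.0 years.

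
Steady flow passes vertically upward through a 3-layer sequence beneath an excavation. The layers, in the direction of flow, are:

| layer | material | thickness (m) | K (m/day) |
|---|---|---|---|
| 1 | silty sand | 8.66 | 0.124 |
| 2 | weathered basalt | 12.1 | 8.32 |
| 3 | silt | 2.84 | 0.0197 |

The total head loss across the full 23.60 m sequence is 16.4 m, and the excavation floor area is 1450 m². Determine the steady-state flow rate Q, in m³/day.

110

Flow is perpendicular to layering, so the layers act in series and the equivalent K is the thickness-weighted harmonic mean.
Total thickness L = 8.66 + 12.1 + 2.84 = 23.60 m.
Σ(b_i/K_i) = 8.66/0.124 + 12.1/8.32 + 2.84/0.0197 = 215.5 d.
K_eq = L / Σ(b_i/K_i) = 23.60 / 215.5 = 0.1095 m/day.
Q = K_eq · A · (Δh/L) = 0.1095 × 1450 × (16.4/23.60) = 110.4 m³/day.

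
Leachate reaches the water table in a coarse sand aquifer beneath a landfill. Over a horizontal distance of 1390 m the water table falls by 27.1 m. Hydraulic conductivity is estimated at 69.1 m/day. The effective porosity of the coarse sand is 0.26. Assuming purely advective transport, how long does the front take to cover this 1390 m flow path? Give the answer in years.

Hydraulic gradient i = Δh / L = 27.1 / 1390 = 0.01950.
Darcy flux q = K · i = 69.10 × 0.01950 = 1.347 m/day.
Seepage velocity v = q / n_e = 1.347 / 0.26 = 5.182 m/day.
Travel time t = L / v = 1390 / 5.182 = 268.3 days = 0.7345 years.

0.734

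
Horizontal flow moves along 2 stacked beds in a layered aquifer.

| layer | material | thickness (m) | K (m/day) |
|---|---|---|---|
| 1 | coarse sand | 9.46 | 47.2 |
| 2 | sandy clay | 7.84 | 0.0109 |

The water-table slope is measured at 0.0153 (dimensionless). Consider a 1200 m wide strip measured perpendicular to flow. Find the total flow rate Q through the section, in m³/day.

8200

Flow is parallel to layering, so each bed carries its own Darcy discharge and the transmissivities add.
Σ(K_i·b_i) = 47.2×9.46 + 0.0109×7.84 = 446.6 m²/day.
Hydraulic gradient i = 0.0153.
Q = Σ(K_i·b_i) · W · i = 446.6 × 1200 × 0.01530 = 8200 m³/day.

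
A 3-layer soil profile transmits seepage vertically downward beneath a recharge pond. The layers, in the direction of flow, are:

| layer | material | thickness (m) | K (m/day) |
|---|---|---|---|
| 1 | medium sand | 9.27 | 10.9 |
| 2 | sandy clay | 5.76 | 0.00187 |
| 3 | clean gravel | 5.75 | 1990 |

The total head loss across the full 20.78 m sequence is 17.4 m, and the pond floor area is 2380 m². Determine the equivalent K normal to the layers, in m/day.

Flow is perpendicular to layering, so the layers act in series and the equivalent K is the thickness-weighted harmonic mean.
Total thickness L = 9.27 + 5.76 + 5.75 = 20.78 m.
Σ(b_i/K_i) = 9.27/10.9 + 5.76/0.00187 + 5.75/1990 = 3081 d.
K_eq = L / Σ(b_i/K_i) = 20.78 / 3081 = 0.006744 m/day.

0.00674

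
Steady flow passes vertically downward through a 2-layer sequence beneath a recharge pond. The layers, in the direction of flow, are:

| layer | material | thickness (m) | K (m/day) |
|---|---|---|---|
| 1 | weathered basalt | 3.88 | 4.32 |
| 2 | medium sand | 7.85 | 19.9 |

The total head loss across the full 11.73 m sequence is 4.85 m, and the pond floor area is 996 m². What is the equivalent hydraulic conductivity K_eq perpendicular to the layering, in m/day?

Flow is perpendicular to layering, so the layers act in series and the equivalent K is the thickness-weighted harmonic mean.
Total thickness L = 3.88 + 7.85 = 11.73 m.
Σ(b_i/K_i) = 3.88/4.32 + 7.85/19.9 = 1.293 d.
K_eq = L / Σ(b_i/K_i) = 11.73 / 1.293 = 9.075 m/day.

9.07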